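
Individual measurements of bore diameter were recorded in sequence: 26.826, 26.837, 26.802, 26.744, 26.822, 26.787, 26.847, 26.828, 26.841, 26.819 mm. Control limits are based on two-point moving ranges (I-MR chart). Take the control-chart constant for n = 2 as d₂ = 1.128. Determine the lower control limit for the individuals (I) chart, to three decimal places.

26.717

X̄ = (26.826 + 26.837 + 26.802 + 26.744 + 26.822 + 26.787 + 26.847 + 26.828 + 26.841 + 26.819) / 10 = 26.8153
Moving ranges: 0.011, 0.035, 0.058, 0.078, 0.035, 0.060, 0.019, 0.013, 0.022; M̄R̄ = 0.3310 / 9 = 0.0368
LCL = X̄ − 3·M̄R̄/d₂ = 26.8153 − 3 × 0.0368 / 1.128 = 26.7175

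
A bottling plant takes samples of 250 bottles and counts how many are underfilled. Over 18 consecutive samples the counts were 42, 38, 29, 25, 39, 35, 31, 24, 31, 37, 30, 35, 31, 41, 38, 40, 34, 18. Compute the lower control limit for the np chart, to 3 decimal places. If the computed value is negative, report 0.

p̄ = Σdᵢ / (k·n) = 598 / (18 × 250) = 0.13289
LCL = np̄ − 3·√(np̄(1−p̄)) = 33.2222 − 3 × 5.3672 = 17.1205

17.120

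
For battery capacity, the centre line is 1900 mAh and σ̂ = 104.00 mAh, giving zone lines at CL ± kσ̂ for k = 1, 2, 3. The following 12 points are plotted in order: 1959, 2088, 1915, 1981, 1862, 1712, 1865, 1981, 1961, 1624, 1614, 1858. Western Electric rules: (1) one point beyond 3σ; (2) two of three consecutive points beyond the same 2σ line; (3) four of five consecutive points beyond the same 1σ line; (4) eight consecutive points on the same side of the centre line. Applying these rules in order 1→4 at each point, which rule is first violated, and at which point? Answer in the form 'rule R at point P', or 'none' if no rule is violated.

rule 2 at point 11

Zone of each point (C = within 1σ̂, B = 1σ̂–2σ̂, A = 2σ̂–3σ̂, * = beyond 3σ̂; sign = side of CL): 1:+C, 2:+B, 3:+C, 4:+C, 5:-C, 6:-B, 7:-C, 8:+C, 9:+C, 10:-A, 11:-A, 12:-C
Rule 2 (two of three consecutive points beyond the same 2σ limit) is satisfied at point 11.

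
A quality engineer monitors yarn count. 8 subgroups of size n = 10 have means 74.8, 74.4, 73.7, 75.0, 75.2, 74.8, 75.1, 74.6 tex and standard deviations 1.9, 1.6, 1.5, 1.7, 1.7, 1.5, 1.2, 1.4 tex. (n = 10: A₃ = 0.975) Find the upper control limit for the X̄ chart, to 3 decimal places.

76.223

X̄̄ = (74.8 + 74.4 + 73.7 + 75.0 + 75.2 + 74.8 + 75.1 + 74.6) / 8 = 74.7000
s̄ = (1.9 + 1.6 + 1.5 + 1.7 + 1.7 + 1.5 + 1.2 + 1.4) / 8 = 1.5625
UCL = X̄̄ + A₃·s̄ = 74.7000 + 0.975 × 1.5625 = 76.2234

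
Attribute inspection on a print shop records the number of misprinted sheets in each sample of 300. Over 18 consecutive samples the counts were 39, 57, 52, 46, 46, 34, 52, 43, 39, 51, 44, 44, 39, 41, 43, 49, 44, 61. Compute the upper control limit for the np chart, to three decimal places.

p̄ = Σdᵢ / (k·n) = 824 / (18 × 300) = 0.15259
UCL = np̄ + 3·√(np̄(1−p̄)) = 45.7778 + 3 × √(45.7778×0.84741) = 45.7778 + 3 × 6.2284 = 64.4628

64.463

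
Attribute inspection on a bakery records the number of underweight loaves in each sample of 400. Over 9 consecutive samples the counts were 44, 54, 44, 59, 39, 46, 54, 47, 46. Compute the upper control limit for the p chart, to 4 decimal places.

p̄ = Σdᵢ / (k·n) = 433 / (9 × 400) = 0.12028
UCL = p̄ + 3·√(p̄(1−p̄)/n) = 0.12028 + 3 × √(0.12028×0.87972/400) = 0.12028 + 3 × 0.01626 = 0.16907

0.1691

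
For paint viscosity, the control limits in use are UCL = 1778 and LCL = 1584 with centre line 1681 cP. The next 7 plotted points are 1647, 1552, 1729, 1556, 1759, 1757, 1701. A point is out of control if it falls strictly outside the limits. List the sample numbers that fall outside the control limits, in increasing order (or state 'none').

Compare each point to [1584, 1778]: sample 2 = 1552 < LCL; sample 4 = 1556 < LCL.

2, 4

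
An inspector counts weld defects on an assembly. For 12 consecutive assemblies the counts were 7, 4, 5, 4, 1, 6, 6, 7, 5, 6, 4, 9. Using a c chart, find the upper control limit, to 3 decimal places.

c̄ = (7 + 4 + 5 + 4 + 1 + 6 + 6 + 7 + 5 + 6 + 4 + 9) / 12 = 64 / 12 = 5.3333
UCL = c̄ + 3√c̄ = 5.3333 + 3 × √5.3333 = 5.3333 + 3 × 2.3094 = 12.2615

12.262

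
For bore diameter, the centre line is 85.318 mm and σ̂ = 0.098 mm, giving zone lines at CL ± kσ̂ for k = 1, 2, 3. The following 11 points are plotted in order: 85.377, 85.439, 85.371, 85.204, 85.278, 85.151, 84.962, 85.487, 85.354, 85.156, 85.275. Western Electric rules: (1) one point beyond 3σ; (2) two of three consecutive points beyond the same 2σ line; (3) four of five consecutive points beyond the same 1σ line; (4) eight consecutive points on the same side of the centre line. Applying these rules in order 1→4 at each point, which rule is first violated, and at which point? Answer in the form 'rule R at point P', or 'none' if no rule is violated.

rule 1 at point 7

Zone of each point (C = within 1σ̂, B = 1σ̂–2σ̂, A = 2σ̂–3σ̂, * = beyond 3σ̂; sign = side of CL): 1:+C, 2:+B, 3:+C, 4:-B, 5:-C, 6:-B, 7:-*, 8:+B, 9:+C, 10:-B, 11:-C
Rule 1 (one point beyond the 3σ limits) is satisfied at point 7.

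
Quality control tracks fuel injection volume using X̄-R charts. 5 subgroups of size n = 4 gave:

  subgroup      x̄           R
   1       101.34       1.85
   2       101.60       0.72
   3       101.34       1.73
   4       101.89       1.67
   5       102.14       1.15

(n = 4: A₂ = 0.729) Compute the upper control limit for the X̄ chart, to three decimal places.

X̄̄ = (101.34 + 101.60 + 101.34 + 101.89 + 102.14) / 5 = 508.3100 / 5 = 101.6620
R̄ = (1.85 + 0.72 + 1.73 + 1.67 + 1.15) / 5 = 7.1200 / 5 = 1.4240
UCL = X̄̄ + A₂·R̄ = 101.6620 + 0.729 × 1.4240 = 102.7001

102.700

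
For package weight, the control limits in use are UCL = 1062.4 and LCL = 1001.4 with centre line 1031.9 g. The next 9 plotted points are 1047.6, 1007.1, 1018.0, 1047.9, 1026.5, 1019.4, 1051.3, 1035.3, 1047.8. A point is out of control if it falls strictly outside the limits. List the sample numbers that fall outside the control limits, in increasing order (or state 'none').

All 9 points lie within [1001.4, 1062.4].

none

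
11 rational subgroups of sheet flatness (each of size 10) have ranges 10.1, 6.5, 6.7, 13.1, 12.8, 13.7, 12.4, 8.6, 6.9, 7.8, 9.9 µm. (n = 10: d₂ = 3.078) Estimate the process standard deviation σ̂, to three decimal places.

3.205

R̄ = (10.1 + 6.5 + 6.7 + 13.1 + 12.8 + 13.7 + 12.4 + 8.6 + 6.9 + 7.8 + 9.9) / 11 = 9.8636
σ̂ = R̄ / d₂ = 9.8636 / 3.078 = 3.2046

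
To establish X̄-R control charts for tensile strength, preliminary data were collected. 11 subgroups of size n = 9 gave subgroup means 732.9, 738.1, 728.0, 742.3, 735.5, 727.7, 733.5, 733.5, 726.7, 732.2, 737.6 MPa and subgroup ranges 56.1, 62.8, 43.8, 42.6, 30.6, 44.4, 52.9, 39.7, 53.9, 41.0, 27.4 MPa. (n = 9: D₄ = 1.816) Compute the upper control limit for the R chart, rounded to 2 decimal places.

R̄ = (56.1 + 62.8 + 43.8 + 42.6 + 30.6 + 44.4 + 52.9 + 39.7 + 53.9 + 41.0 + 27.4) / 11 = 495.2000 / 11 = 45.0182
UCL_R = D₄·R̄ = 1.816 × 45.0182 = 81.7530

81.75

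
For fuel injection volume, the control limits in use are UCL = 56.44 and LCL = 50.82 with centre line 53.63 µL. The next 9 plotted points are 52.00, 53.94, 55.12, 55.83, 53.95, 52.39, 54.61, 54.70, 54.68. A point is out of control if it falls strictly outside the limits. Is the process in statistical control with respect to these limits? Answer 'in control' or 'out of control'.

All 9 points lie within [50.82, 56.44].

in control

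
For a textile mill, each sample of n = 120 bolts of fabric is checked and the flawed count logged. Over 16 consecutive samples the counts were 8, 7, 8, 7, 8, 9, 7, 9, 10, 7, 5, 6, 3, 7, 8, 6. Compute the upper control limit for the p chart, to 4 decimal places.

0.1249

p̄ = Σdᵢ / (k·n) = 115 / (16 × 120) = 0.05990
UCL = p̄ + 3·√(p̄(1−p̄)/n) = 0.05990 + 3 × √(0.05990×0.94010/120) = 0.05990 + 3 × 0.02166 = 0.12488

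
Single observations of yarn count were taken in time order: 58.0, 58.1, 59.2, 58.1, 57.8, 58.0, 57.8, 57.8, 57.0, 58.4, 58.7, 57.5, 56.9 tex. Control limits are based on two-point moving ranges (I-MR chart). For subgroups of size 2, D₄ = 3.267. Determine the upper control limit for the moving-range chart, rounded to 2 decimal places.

Moving ranges: 0.1, 1.1, 1.1, 0.3, 0.2, 0.2, 0.0, 0.8, 1.4, 0.3, 1.2, 0.6; M̄R̄ = 7.3000 / 12 = 0.6083
UCL_MR = D₄·M̄R̄ = 3.267 × 0.6083 = 1.9874

1.99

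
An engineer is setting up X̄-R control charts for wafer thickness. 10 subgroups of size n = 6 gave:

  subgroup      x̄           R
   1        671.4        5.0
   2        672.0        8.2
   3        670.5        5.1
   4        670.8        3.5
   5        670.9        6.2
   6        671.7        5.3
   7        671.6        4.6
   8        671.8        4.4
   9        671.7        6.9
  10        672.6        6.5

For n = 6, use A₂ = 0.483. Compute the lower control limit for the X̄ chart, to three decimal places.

X̄̄ = (671.4 + 672.0 + 670.5 + 670.8 + 670.9 + 671.7 + 671.6 + 671.8 + 671.7 + 672.6) / 10 = 6715.0000 / 10 = 671.5000
R̄ = (5.0 + 8.2 + 5.1 + 3.5 + 6.2 + 5.3 + 4.6 + 4.4 + 6.9 + 6.5) / 10 = 55.7000 / 10 = 5.5700
LCL = X̄̄ − A₂·R̄ = 671.5000 − 0.483 × 5.5700 = 668.8097

668.810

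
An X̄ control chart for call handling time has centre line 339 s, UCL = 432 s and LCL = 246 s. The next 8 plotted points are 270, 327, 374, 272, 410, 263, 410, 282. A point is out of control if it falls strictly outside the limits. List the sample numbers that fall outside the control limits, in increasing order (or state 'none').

none

All 8 points lie within [246, 432].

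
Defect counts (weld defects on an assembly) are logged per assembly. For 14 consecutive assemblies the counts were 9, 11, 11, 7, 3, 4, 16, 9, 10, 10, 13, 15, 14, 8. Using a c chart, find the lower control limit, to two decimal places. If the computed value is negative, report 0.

c̄ = (9 + 11 + 11 + 7 + 3 + 4 + 16 + 9 + 10 + 10 + 13 + 15 + 14 + 8) / 14 = 140 / 14 = 10.0000
LCL = c̄ − 3√c̄ = 10.0000 − 3 × 3.1623 = 0.5132

0.51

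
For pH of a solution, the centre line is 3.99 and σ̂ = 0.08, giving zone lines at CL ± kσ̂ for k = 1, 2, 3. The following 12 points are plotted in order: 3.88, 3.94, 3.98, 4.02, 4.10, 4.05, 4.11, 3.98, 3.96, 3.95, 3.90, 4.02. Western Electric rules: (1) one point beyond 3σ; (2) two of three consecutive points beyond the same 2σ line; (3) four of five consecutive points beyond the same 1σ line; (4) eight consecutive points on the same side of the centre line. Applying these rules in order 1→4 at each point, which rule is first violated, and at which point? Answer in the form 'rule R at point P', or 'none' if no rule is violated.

Zone of each point (C = within 1σ̂, B = 1σ̂–2σ̂, A = 2σ̂–3σ̂, * = beyond 3σ̂; sign = side of CL): 1:-B, 2:-C, 3:-C, 4:+C, 5:+B, 6:+C, 7:+B, 8:-C, 9:-C, 10:-C, 11:-B, 12:+C
No rule fires across all 12 points.

none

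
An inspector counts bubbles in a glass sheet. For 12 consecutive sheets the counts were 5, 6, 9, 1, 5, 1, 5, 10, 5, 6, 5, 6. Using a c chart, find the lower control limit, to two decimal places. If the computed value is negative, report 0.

0.00

c̄ = (5 + 6 + 9 + 1 + 5 + 1 + 5 + 10 + 5 + 6 + 5 + 6) / 12 = 64 / 12 = 5.3333
LCL = c̄ − 3√c̄ = 5.3333 − 3 × 2.3094 = -1.5949 → 0 (cannot be negative)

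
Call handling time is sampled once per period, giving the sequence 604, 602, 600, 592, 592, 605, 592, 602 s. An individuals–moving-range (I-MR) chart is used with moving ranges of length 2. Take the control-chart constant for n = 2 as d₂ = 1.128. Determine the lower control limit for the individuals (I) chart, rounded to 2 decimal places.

580.39

X̄ = (604 + 602 + 600 + 592 + 592 + 605 + 592 + 602) / 8 = 598.6250
Moving ranges: 2, 2, 8, 0, 13, 13, 10; M̄R̄ = 48.0000 / 7 = 6.8571
LCL = X̄ − 3·M̄R̄/d₂ = 598.6250 − 3 × 6.8571 / 1.128 = 580.3879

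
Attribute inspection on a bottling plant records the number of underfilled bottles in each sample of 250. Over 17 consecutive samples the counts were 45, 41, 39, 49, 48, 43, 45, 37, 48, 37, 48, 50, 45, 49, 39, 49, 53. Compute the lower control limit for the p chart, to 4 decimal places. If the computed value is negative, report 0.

0.1071

p̄ = Σdᵢ / (k·n) = 765 / (17 × 250) = 0.18000
LCL = p̄ − 3·√(p̄(1−p̄)/n) = 0.18000 − 3 × 0.02430 = 0.10711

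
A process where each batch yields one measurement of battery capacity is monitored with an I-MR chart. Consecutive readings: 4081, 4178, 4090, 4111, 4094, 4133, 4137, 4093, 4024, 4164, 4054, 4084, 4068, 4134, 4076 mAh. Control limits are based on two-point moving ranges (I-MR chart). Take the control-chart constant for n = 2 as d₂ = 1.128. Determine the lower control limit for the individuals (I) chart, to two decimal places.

X̄ = (4081 + 4178 + 4090 + 4111 + 4094 + 4133 + 4137 + 4093 + 4024 + 4164 + 4054 + 4084 + 4068 + 4134 + 4076) / 15 = 4101.4000
Moving ranges: 97, 88, 21, 17, 39, 4, 44, 69, 140, 110, 30, 16, 66, 58; M̄R̄ = 799.0000 / 14 = 57.0714
LCL = X̄ − 3·M̄R̄/d₂ = 4101.4000 − 3 × 57.0714 / 1.128 = 3949.6143

3949.61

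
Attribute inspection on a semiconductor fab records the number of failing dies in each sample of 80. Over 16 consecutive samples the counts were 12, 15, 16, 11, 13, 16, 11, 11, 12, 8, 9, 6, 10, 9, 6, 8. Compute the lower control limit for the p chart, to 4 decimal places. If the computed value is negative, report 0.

p̄ = Σdᵢ / (k·n) = 173 / (16 × 80) = 0.13516
LCL = p̄ − 3·√(p̄(1−p̄)/n) = 0.13516 − 3 × 0.03822 = 0.02048

0.0205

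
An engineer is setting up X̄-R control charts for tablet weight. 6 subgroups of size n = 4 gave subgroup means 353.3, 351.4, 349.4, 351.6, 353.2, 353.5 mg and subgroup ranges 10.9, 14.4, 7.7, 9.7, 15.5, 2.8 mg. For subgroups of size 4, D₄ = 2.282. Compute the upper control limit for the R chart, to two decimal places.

R̄ = (10.9 + 14.4 + 7.7 + 9.7 + 15.5 + 2.8) / 6 = 61.0000 / 6 = 10.1667
UCL_R = D₄·R̄ = 2.282 × 10.1667 = 23.2003

23.20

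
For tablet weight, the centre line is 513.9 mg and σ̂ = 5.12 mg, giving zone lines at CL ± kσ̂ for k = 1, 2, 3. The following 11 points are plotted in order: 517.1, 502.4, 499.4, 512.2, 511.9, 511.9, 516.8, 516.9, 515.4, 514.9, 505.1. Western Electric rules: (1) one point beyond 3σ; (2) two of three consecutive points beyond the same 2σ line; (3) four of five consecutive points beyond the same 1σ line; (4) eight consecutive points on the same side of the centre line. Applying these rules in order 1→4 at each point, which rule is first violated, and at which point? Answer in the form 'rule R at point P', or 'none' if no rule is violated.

Zone of each point (C = within 1σ̂, B = 1σ̂–2σ̂, A = 2σ̂–3σ̂, * = beyond 3σ̂; sign = side of CL): 1:+C, 2:-A, 3:-A, 4:-C, 5:-C, 6:-C, 7:+C, 8:+C, 9:+C, 10:+C, 11:-B
Rule 2 (two of three consecutive points beyond the same 2σ limit) is satisfied at point 3.

rule 2 at point 3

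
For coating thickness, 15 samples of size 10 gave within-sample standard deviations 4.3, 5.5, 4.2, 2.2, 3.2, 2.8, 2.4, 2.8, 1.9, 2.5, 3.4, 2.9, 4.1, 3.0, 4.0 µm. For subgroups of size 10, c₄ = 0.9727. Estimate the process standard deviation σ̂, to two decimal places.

3.37

s̄ = (4.3 + 5.5 + 4.2 + 2.2 + 3.2 + 2.8 + 2.4 + 2.8 + 1.9 + 2.5 + 3.4 + 2.9 + 4.1 + 3.0 + 4.0) / 15 = 3.2800
σ̂ = s̄ / c₄ = 3.2800 / 0.9727 = 3.3721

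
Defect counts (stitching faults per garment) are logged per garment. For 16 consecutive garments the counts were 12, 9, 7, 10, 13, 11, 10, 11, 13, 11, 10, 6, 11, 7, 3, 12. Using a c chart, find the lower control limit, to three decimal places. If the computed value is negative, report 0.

0.383

c̄ = (12 + 9 + 7 + 10 + 13 + 11 + 10 + 11 + 13 + 11 + 10 + 6 + 11 + 7 + 3 + 12) / 16 = 156 / 16 = 9.7500
LCL = c̄ − 3√c̄ = 9.7500 − 3 × 3.1225 = 0.3825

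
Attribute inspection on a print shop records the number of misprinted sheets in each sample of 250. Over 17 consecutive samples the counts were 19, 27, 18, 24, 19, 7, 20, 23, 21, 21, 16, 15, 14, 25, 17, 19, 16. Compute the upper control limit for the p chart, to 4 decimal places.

0.1257

p̄ = Σdᵢ / (k·n) = 321 / (17 × 250) = 0.07553
UCL = p̄ + 3·√(p̄(1−p̄)/n) = 0.07553 + 3 × √(0.07553×0.92447/250) = 0.07553 + 3 × 0.01671 = 0.12567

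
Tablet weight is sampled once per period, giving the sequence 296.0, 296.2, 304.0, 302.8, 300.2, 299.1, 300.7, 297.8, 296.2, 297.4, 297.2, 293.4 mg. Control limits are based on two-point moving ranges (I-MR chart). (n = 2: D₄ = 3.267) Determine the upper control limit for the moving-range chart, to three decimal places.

7.187

Moving ranges: 0.2, 7.8, 1.2, 2.6, 1.1, 1.6, 2.9, 1.6, 1.2, 0.2, 3.8; M̄R̄ = 24.2000 / 11 = 2.2000
UCL_MR = D₄·M̄R̄ = 3.267 × 2.2000 = 7.1874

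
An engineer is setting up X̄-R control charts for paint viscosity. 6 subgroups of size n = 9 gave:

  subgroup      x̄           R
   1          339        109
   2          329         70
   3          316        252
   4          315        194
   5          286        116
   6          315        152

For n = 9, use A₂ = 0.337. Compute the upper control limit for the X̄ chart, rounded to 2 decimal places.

X̄̄ = (339 + 329 + 316 + 315 + 286 + 315) / 6 = 1900.0000 / 6 = 316.6667
R̄ = (109 + 70 + 252 + 194 + 116 + 152) / 6 = 893.0000 / 6 = 148.8333
UCL = X̄̄ + A₂·R̄ = 316.6667 + 0.337 × 148.8333 = 366.8235

366.82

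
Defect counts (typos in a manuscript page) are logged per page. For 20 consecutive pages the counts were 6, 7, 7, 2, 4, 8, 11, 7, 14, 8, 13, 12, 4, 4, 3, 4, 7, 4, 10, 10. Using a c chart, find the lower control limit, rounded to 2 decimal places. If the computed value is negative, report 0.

0.00

c̄ = (6 + 7 + 7 + 2 + 4 + 8 + 11 + 7 + 14 + 8 + 13 + 12 + 4 + 4 + 3 + 4 + 7 + 4 + 10 + 10) / 20 = 145 / 20 = 7.2500
LCL = c̄ − 3√c̄ = 7.2500 − 3 × 2.6926 = -0.8277 → 0 (cannot be negative)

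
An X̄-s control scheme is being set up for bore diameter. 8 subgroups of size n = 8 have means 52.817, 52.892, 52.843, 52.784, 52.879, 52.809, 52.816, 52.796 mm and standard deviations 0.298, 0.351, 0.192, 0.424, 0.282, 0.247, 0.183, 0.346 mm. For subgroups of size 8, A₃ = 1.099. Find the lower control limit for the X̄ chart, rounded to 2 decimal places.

X̄̄ = (52.817 + 52.892 + 52.843 + 52.784 + 52.879 + 52.809 + 52.816 + 52.796) / 8 = 52.8295
s̄ = (0.298 + 0.351 + 0.192 + 0.424 + 0.282 + 0.247 + 0.183 + 0.346) / 8 = 0.2904
LCL = X̄̄ − A₃·s̄ = 52.8295 − 1.099 × 0.2904 = 52.5104

52.51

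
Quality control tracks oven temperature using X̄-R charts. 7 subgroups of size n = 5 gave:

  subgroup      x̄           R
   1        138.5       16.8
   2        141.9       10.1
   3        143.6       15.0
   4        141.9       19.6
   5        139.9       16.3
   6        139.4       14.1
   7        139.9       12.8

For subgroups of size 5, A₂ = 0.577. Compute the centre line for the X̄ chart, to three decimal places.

140.729

X̄̄ = (138.5 + 141.9 + 143.6 + 141.9 + 139.9 + 139.4 + 139.9) / 7 = 985.1000 / 7 = 140.7286
CL = X̄̄ = 140.7286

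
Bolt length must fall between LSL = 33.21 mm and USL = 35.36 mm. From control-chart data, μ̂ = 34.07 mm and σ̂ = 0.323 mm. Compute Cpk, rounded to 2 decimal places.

Cpu = (USL − μ̂) / (3σ̂) = (35.36 − 34.07) / (3 × 0.323) = 1.3313; Cpl = (μ̂ − LSL) / (3σ̂) = (34.07 − 33.21) / (3 × 0.323) = 0.8875; Cpk = min(Cpu, Cpl) = 0.8875

0.89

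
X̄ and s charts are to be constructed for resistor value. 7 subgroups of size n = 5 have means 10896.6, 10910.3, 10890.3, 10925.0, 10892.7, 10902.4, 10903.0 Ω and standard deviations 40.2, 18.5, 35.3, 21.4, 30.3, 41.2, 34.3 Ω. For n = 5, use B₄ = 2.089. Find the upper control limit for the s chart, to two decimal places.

s̄ = (40.2 + 18.5 + 35.3 + 21.4 + 30.3 + 41.2 + 34.3) / 7 = 31.6000
UCL_s = B₄·s̄ = 2.089 × 31.6000 = 66.0124

66.01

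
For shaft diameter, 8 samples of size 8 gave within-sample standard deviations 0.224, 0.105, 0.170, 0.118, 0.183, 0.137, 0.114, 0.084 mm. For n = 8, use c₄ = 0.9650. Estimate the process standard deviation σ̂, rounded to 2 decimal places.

s̄ = (0.224 + 0.105 + 0.170 + 0.118 + 0.183 + 0.137 + 0.114 + 0.084) / 8 = 0.1419
σ̂ = s̄ / c₄ = 0.1419 / 0.9650 = 0.1470

0.15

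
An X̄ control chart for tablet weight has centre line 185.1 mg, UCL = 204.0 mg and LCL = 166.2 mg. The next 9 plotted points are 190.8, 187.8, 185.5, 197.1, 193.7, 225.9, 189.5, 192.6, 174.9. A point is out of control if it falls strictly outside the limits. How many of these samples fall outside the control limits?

Compare each point to [166.2, 204.0]: sample 6 = 225.9 > UCL.

1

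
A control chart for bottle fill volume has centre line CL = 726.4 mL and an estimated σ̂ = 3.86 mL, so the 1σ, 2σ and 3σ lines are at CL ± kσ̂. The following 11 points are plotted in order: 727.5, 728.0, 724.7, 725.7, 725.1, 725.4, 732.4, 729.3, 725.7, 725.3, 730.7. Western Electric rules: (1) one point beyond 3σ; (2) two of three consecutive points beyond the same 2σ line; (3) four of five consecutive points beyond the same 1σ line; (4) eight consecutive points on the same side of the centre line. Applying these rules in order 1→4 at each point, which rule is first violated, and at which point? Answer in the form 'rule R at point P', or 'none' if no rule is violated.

none

Zone of each point (C = within 1σ̂, B = 1σ̂–2σ̂, A = 2σ̂–3σ̂, * = beyond 3σ̂; sign = side of CL): 1:+C, 2:+C, 3:-C, 4:-C, 5:-C, 6:-C, 7:+B, 8:+C, 9:-C, 10:-C, 11:+B
No rule fires across all 11 points.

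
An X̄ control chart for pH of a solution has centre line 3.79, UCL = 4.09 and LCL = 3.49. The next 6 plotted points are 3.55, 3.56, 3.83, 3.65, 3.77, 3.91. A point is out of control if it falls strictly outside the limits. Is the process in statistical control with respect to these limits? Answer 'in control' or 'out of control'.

All 6 points lie within [3.49, 4.09].

in control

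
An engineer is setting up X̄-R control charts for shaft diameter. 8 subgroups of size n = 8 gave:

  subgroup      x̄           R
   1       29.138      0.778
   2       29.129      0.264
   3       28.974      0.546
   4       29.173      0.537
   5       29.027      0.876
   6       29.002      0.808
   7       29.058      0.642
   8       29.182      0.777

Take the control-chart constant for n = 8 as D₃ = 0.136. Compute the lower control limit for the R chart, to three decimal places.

0.089

R̄ = (0.778 + 0.264 + 0.546 + 0.537 + 0.876 + 0.808 + 0.642 + 0.777) / 8 = 5.2280 / 8 = 0.6535
LCL_R = D₃·R̄ = 0.136 × 0.6535 = 0.0889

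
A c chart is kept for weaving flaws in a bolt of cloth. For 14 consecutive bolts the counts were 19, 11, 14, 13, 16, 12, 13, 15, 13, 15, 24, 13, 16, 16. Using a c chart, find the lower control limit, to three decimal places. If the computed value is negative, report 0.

c̄ = (19 + 11 + 14 + 13 + 16 + 12 + 13 + 15 + 13 + 15 + 24 + 13 + 16 + 16) / 14 = 210 / 14 = 15.0000
LCL = c̄ − 3√c̄ = 15.0000 − 3 × 3.8730 = 3.3810

3.381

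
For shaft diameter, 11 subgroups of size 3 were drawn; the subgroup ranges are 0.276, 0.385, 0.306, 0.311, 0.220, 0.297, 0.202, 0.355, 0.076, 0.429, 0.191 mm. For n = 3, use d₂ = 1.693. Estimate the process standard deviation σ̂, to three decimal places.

0.164

R̄ = (0.276 + 0.385 + 0.306 + 0.311 + 0.220 + 0.297 + 0.202 + 0.355 + 0.076 + 0.429 + 0.191) / 11 = 0.2771
σ̂ = R̄ / d₂ = 0.2771 / 1.693 = 0.1637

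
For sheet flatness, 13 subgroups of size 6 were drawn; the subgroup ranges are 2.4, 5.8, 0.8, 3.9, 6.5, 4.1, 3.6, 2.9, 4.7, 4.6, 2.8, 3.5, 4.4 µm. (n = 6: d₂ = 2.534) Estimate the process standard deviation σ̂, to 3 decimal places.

1.518

R̄ = (2.4 + 5.8 + 0.8 + 3.9 + 6.5 + 4.1 + 3.6 + 2.9 + 4.7 + 4.6 + 2.8 + 3.5 + 4.4) / 13 = 3.8462
σ̂ = R̄ / d₂ = 3.8462 / 2.534 = 1.5178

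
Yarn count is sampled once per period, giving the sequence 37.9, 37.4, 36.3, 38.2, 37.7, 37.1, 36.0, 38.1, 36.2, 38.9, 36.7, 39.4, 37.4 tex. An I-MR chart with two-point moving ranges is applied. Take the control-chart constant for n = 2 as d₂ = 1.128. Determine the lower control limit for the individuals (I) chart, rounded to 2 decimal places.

33.21

X̄ = (37.9 + 37.4 + 36.3 + 38.2 + 37.7 + 37.1 + 36.0 + 38.1 + 36.2 + 38.9 + 36.7 + 39.4 + 37.4) / 13 = 37.4846
Moving ranges: 0.5, 1.1, 1.9, 0.5, 0.6, 1.1, 2.1, 1.9, 2.7, 2.2, 2.7, 2.0; M̄R̄ = 19.3000 / 12 = 1.6083
LCL = X̄ − 3·M̄R̄/d₂ = 37.4846 − 3 × 1.6083 / 1.128 = 33.2071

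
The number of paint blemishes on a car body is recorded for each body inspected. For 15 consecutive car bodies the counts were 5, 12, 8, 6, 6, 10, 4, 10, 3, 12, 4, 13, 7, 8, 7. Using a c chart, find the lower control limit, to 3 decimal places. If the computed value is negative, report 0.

c̄ = (5 + 12 + 8 + 6 + 6 + 10 + 4 + 10 + 3 + 12 + 4 + 13 + 7 + 8 + 7) / 15 = 115 / 15 = 7.6667
LCL = c̄ − 3√c̄ = 7.6667 − 3 × 2.7689 = -0.6400 → 0 (cannot be negative)

0.000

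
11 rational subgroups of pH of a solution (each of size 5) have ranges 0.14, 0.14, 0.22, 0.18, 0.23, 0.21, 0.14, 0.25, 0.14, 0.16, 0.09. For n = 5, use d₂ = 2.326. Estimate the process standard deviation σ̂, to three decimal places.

0.074

R̄ = (0.14 + 0.14 + 0.22 + 0.18 + 0.23 + 0.21 + 0.14 + 0.25 + 0.14 + 0.16 + 0.09) / 11 = 0.1727
σ̂ = R̄ / d₂ = 0.1727 / 2.326 = 0.0743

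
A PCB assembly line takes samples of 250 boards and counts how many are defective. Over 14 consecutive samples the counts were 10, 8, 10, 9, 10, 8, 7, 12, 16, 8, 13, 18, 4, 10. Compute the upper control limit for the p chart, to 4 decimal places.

0.0784

p̄ = Σdᵢ / (k·n) = 143 / (14 × 250) = 0.04086
UCL = p̄ + 3·√(p̄(1−p̄)/n) = 0.04086 + 3 × √(0.04086×0.95914/250) = 0.04086 + 3 × 0.01252 = 0.07842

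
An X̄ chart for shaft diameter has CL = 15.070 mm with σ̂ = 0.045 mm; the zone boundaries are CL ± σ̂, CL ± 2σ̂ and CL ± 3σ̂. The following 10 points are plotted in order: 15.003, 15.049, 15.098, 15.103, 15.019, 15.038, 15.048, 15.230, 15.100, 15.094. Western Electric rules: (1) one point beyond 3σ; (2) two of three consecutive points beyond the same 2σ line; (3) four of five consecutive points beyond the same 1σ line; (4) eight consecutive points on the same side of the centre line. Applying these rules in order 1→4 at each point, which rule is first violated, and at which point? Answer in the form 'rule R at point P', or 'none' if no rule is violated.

Zone of each point (C = within 1σ̂, B = 1σ̂–2σ̂, A = 2σ̂–3σ̂, * = beyond 3σ̂; sign = side of CL): 1:-B, 2:-C, 3:+C, 4:+C, 5:-B, 6:-C, 7:-C, 8:+*, 9:+C, 10:+C
Rule 1 (one point beyond the 3σ limits) is satisfied at point 8.

rule 1 at point 8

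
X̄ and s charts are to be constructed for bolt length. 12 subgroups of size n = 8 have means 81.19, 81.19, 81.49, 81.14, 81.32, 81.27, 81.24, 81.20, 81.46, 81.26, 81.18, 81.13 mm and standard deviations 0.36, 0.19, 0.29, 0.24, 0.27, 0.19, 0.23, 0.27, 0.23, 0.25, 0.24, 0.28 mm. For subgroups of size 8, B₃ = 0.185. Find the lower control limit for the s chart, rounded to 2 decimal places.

s̄ = (0.36 + 0.19 + 0.29 + 0.24 + 0.27 + 0.19 + 0.23 + 0.27 + 0.23 + 0.25 + 0.24 + 0.28) / 12 = 0.2533
LCL_s = B₃·s̄ = 0.185 × 0.2533 = 0.0469

0.05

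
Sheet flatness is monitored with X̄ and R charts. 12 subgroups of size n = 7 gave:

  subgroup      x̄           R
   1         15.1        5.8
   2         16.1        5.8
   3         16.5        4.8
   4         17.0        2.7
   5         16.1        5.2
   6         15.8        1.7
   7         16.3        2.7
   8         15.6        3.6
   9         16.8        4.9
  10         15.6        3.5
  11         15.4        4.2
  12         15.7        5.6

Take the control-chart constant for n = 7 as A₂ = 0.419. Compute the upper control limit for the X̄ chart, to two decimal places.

17.76

X̄̄ = (15.1 + 16.1 + 16.5 + 17.0 + 16.1 + 15.8 + 16.3 + 15.6 + 16.8 + 15.6 + 15.4 + 15.7) / 12 = 192.0000 / 12 = 16.0000
R̄ = (5.8 + 5.8 + 4.8 + 2.7 + 5.2 + 1.7 + 2.7 + 3.6 + 4.9 + 3.5 + 4.2 + 5.6) / 12 = 50.5000 / 12 = 4.2083
UCL = X̄̄ + A₂·R̄ = 16.0000 + 0.419 × 4.2083 = 17.7633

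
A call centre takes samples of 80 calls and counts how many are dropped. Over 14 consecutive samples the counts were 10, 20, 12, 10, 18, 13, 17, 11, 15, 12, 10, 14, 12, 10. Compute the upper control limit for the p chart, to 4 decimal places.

0.2886

p̄ = Σdᵢ / (k·n) = 184 / (14 × 80) = 0.16429
UCL = p̄ + 3·√(p̄(1−p̄)/n) = 0.16429 + 3 × √(0.16429×0.83571/80) = 0.16429 + 3 × 0.04143 = 0.28857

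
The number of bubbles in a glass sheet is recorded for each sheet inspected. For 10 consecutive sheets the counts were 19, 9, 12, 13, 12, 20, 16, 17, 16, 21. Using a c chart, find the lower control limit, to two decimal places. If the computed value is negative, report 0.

c̄ = (19 + 9 + 12 + 13 + 12 + 20 + 16 + 17 + 16 + 21) / 10 = 155 / 10 = 15.5000
LCL = c̄ − 3√c̄ = 15.5000 − 3 × 3.9370 = 3.6890

3.69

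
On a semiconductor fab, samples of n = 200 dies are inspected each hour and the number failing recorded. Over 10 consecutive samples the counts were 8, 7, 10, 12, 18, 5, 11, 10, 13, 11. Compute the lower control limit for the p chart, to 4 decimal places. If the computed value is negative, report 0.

p̄ = Σdᵢ / (k·n) = 105 / (10 × 200) = 0.05250
LCL = p̄ − 3·√(p̄(1−p̄)/n) = 0.05250 − 3 × 0.01577 = 0.00519

0.0052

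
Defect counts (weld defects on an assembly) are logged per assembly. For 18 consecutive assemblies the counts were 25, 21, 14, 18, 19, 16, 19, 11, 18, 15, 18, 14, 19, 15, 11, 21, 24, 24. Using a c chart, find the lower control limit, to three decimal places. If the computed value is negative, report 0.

5.200

c̄ = (25 + 21 + 14 + 18 + 19 + 16 + 19 + 11 + 18 + 15 + 18 + 14 + 19 + 15 + 11 + 21 + 24 + 24) / 18 = 322 / 18 = 17.8889
LCL = c̄ − 3√c̄ = 17.8889 − 3 × 4.2295 = 5.2003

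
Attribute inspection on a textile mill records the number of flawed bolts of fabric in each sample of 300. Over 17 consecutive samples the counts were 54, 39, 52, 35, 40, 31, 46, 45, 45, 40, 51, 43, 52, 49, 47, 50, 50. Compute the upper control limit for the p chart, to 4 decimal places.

p̄ = Σdᵢ / (k·n) = 769 / (17 × 300) = 0.15078
UCL = p̄ + 3·√(p̄(1−p̄)/n) = 0.15078 + 3 × √(0.15078×0.84922/300) = 0.15078 + 3 × 0.02066 = 0.21276

0.2128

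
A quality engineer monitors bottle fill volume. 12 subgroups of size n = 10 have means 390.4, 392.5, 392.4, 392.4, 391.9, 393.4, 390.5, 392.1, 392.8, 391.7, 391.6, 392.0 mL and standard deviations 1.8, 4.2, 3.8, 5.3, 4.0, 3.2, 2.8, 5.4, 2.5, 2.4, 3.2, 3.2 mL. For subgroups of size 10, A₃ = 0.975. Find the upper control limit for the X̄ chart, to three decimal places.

X̄̄ = (390.4 + 392.5 + 392.4 + 392.4 + 391.9 + 393.4 + 390.5 + 392.1 + 392.8 + 391.7 + 391.6 + 392.0) / 12 = 391.9750
s̄ = (1.8 + 4.2 + 3.8 + 5.3 + 4.0 + 3.2 + 2.8 + 5.4 + 2.5 + 2.4 + 3.2 + 3.2) / 12 = 3.4833
UCL = X̄̄ + A₃·s̄ = 391.9750 + 0.975 × 3.4833 = 395.3712

395.371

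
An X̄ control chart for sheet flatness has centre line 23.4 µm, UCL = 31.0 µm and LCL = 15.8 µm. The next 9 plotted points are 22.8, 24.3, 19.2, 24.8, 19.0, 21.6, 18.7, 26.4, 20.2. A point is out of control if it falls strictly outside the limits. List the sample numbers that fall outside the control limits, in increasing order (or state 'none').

none

All 9 points lie within [15.8, 31.0].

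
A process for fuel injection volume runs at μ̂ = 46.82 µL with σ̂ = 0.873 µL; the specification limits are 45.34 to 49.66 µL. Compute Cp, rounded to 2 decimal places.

Cp = (USL − LSL) / (6σ̂) = (49.66 − 45.34) / (6 × 0.873) = 4.3200 / 5.2380 = 0.8247

0.82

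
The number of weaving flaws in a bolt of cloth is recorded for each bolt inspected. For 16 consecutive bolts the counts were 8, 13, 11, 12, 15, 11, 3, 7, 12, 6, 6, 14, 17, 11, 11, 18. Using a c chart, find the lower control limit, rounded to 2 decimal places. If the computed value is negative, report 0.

1.02

c̄ = (8 + 13 + 11 + 12 + 15 + 11 + 3 + 7 + 12 + 6 + 6 + 14 + 17 + 11 + 11 + 18) / 16 = 175 / 16 = 10.9375
LCL = c̄ − 3√c̄ = 10.9375 − 3 × 3.3072 = 1.0159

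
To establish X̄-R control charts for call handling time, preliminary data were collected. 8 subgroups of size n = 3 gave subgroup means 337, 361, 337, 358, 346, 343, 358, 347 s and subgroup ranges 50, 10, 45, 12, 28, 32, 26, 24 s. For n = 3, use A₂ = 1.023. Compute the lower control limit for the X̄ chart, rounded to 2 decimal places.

X̄̄ = (337 + 361 + 337 + 358 + 346 + 343 + 358 + 347) / 8 = 2787.0000 / 8 = 348.3750
R̄ = (50 + 10 + 45 + 12 + 28 + 32 + 26 + 24) / 8 = 227.0000 / 8 = 28.3750
LCL = X̄̄ − A₂·R̄ = 348.3750 − 1.023 × 28.3750 = 319.3474

319.35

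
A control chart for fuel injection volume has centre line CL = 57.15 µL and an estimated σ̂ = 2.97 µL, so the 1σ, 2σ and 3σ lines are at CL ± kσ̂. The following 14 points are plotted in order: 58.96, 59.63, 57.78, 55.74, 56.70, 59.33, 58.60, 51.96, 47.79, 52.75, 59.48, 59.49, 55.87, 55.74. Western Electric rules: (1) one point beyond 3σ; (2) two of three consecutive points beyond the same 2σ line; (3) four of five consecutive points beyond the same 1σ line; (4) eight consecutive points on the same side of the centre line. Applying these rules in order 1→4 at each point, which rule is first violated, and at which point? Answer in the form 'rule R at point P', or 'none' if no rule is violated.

rule 1 at point 9

Zone of each point (C = within 1σ̂, B = 1σ̂–2σ̂, A = 2σ̂–3σ̂, * = beyond 3σ̂; sign = side of CL): 1:+C, 2:+C, 3:+C, 4:-C, 5:-C, 6:+C, 7:+C, 8:-B, 9:-*, 10:-B, 11:+C, 12:+C, 13:-C, 14:-C
Rule 1 (one point beyond the 3σ limits) is satisfied at point 9.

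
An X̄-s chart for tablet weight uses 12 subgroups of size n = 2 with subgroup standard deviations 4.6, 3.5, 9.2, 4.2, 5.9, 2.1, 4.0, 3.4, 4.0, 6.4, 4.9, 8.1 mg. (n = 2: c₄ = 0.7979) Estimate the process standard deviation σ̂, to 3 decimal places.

6.298

s̄ = (4.6 + 3.5 + 9.2 + 4.2 + 5.9 + 2.1 + 4.0 + 3.4 + 4.0 + 6.4 + 4.9 + 8.1) / 12 = 5.0250
σ̂ = s̄ / c₄ = 5.0250 / 0.7979 = 6.2978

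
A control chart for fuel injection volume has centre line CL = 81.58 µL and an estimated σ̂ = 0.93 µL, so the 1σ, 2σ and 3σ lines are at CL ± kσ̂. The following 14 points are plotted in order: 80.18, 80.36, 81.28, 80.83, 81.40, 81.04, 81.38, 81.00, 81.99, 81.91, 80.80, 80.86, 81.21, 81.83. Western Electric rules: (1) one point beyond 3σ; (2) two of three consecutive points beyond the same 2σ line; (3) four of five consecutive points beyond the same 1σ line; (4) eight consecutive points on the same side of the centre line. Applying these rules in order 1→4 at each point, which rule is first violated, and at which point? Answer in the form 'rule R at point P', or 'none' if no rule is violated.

rule 4 at point 8

Zone of each point (C = within 1σ̂, B = 1σ̂–2σ̂, A = 2σ̂–3σ̂, * = beyond 3σ̂; sign = side of CL): 1:-B, 2:-B, 3:-C, 4:-C, 5:-C, 6:-C, 7:-C, 8:-C, 9:+C, 10:+C, 11:-C, 12:-C, 13:-C, 14:+C
Rule 4 (eight consecutive points on the same side of the centre line) is satisfied at point 8.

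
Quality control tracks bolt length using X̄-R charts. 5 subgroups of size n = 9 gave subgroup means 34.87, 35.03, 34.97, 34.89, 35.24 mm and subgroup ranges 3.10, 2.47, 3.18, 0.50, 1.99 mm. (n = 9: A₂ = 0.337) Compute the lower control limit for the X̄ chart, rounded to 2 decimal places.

X̄̄ = (34.87 + 35.03 + 34.97 + 34.89 + 35.24) / 5 = 175.0000 / 5 = 35.0000
R̄ = (3.10 + 2.47 + 3.18 + 0.50 + 1.99) / 5 = 11.2400 / 5 = 2.2480
LCL = X̄̄ − A₂·R̄ = 35.0000 − 0.337 × 2.2480 = 34.2424

34.24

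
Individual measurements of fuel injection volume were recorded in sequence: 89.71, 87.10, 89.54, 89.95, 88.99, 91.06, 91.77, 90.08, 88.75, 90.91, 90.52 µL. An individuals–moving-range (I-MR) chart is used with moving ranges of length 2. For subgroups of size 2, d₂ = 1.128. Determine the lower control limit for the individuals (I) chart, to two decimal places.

85.92

X̄ = (89.71 + 87.10 + 89.54 + 89.95 + 88.99 + 91.06 + 91.77 + 90.08 + 88.75 + 90.91 + 90.52) / 11 = 89.8527
Moving ranges: 2.61, 2.44, 0.41, 0.96, 2.07, 0.71, 1.69, 1.33, 2.16, 0.39; M̄R̄ = 14.7700 / 10 = 1.4770
LCL = X̄ − 3·M̄R̄/d₂ = 89.8527 − 3 × 1.4770 / 1.128 = 85.9245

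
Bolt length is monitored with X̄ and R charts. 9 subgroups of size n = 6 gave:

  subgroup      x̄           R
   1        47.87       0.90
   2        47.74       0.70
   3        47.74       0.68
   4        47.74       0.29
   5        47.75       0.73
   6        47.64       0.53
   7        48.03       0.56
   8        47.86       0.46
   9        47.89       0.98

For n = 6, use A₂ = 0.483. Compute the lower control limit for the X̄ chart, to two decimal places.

X̄̄ = (47.87 + 47.74 + 47.74 + 47.74 + 47.75 + 47.64 + 48.03 + 47.86 + 47.89) / 9 = 430.2600 / 9 = 47.8067
R̄ = (0.90 + 0.70 + 0.68 + 0.29 + 0.73 + 0.53 + 0.56 + 0.46 + 0.98) / 9 = 5.8300 / 9 = 0.6478
LCL = X̄̄ − A₂·R̄ = 47.8067 − 0.483 × 0.6478 = 47.4938

47.49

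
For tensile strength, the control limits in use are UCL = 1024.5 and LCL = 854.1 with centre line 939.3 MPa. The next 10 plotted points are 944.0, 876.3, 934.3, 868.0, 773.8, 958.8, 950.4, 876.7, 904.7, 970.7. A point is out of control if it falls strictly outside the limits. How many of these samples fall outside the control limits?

1

Compare each point to [854.1, 1024.5]: sample 5 = 773.8 < LCL.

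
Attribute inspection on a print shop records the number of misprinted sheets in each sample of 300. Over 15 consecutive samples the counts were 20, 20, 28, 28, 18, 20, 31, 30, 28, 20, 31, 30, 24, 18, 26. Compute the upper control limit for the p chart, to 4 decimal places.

p̄ = Σdᵢ / (k·n) = 372 / (15 × 300) = 0.08267
UCL = p̄ + 3·√(p̄(1−p̄)/n) = 0.08267 + 3 × √(0.08267×0.91733/300) = 0.08267 + 3 × 0.01590 = 0.13036

0.1304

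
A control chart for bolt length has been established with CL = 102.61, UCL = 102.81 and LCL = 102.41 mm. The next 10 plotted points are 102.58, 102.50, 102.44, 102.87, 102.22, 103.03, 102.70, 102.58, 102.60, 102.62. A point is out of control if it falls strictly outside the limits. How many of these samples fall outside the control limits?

3

Compare each point to [102.41, 102.81]: sample 4 = 102.87 > UCL; sample 5 = 102.22 < LCL; sample 6 = 103.03 > UCL.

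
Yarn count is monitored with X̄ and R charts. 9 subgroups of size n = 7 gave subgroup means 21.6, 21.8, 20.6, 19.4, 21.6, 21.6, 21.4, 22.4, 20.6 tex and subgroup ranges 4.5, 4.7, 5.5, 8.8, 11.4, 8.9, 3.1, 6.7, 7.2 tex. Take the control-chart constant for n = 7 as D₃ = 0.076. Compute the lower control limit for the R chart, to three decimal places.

R̄ = (4.5 + 4.7 + 5.5 + 8.8 + 11.4 + 8.9 + 3.1 + 6.7 + 7.2) / 9 = 60.8000 / 9 = 6.7556
LCL_R = D₃·R̄ = 0.076 × 6.7556 = 0.5134

0.513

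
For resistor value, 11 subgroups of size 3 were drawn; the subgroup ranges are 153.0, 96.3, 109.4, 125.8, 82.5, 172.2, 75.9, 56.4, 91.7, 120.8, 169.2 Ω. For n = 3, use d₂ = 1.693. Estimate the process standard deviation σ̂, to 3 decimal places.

67.293

R̄ = (153.0 + 96.3 + 109.4 + 125.8 + 82.5 + 172.2 + 75.9 + 56.4 + 91.7 + 120.8 + 169.2) / 11 = 113.9273
σ̂ = R̄ / d₂ = 113.9273 / 1.693 = 67.2931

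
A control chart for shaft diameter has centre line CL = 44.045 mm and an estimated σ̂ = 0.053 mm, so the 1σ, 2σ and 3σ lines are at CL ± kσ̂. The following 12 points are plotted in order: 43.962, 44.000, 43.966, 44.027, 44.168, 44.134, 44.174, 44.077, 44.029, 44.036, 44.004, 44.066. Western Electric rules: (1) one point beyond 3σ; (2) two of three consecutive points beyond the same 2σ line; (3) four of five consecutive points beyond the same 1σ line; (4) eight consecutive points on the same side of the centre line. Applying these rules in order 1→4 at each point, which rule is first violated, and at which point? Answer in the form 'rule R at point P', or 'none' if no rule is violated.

rule 2 at point 7

Zone of each point (C = within 1σ̂, B = 1σ̂–2σ̂, A = 2σ̂–3σ̂, * = beyond 3σ̂; sign = side of CL): 1:-B, 2:-C, 3:-B, 4:-C, 5:+A, 6:+B, 7:+A, 8:+C, 9:-C, 10:-C, 11:-C, 12:+C
Rule 2 (two of three consecutive points beyond the same 2σ limit) is satisfied at point 7.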